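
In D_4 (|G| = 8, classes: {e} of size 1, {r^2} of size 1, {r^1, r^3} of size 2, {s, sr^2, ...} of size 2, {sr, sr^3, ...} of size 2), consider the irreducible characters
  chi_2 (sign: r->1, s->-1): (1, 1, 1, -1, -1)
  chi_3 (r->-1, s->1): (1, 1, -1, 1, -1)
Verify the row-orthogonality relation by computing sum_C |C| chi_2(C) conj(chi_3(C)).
Sum = 0; so <chi_2, chi_3> = 0 (distinct irreducibles are orthogonal).

Explanation: Compute term by term over conjugacy classes (|C| * chi_2(C) * conj(chi_3(C))):
  1*(1)*conj(1) + 1*(1)*conj(1) + 2*(1)*conj(-1) + 2*(-1)*conj(1) + 2*(-1)*conj(-1)
  = (1) + (1) + (-2) + (-2) + (2)
  = 0.
Dividing by |G| = 8 gives 0/8 = 0, matching the row-orthogonality relation <chi_2, chi_3> = [chi_2 = chi_3].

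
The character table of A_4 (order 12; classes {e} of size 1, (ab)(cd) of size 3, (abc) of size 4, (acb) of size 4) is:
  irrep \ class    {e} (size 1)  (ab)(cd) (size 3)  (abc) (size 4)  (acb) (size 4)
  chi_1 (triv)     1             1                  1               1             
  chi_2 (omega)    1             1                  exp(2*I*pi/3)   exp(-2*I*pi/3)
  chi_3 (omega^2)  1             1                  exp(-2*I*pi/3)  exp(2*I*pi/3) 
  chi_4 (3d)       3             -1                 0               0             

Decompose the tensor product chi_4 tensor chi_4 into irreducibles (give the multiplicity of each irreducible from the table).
chi_4 tensor chi_4 = chi_1 + chi_2 + chi_3 + 2*chi_4 (all other irreducibles have multiplicity 0).

Solution. The character of a tensor product is the pointwise product (chi_4 * chi_4)(C) = chi_4(C) * chi_4(C):
  {e}: (3)*(3), (ab)(cd): (-1)*(-1), (abc): (0)*(0), (acb): (0)*(0)
so (chi_4 * chi_4) takes values
  {e} -> 9, (ab)(cd) -> 1, (abc) -> 0, (acb) -> 0.
Now take the inner product of this character with each irreducible chi from the table, <chi_4*chi_4, chi> = (1/12) sum_C |C| (chi_4*chi_4)(C) conj(chi(C)):
  <chi_4*chi_4, chi_1> = (1/12)[1*(9)*conj(1) + 3*(1)*conj(1) + 4*(0)*conj(1) + 4*(0)*conj(1)]
      = (1/12)[(9) + (3) + (0) + (0)] = 12/12 = 1
  <chi_4*chi_4, chi_2> = (1/12)[1*(9)*conj(1) + 3*(1)*conj(1) + 4*(0)*conj(exp(2*I*pi/3)) + 4*(0)*conj(exp(-2*I*pi/3))]
      = (1/12)[(9) + (3) + (0) + (0)] = 12/12 = 1
  <chi_4*chi_4, chi_3> = (1/12)[1*(9)*conj(1) + 3*(1)*conj(1) + 4*(0)*conj(exp(-2*I*pi/3)) + 4*(0)*conj(exp(2*I*pi/3))]
      = (1/12)[(9) + (3) + (0) + (0)] = 12/12 = 1
  <chi_4*chi_4, chi_4> = (1/12)[1*(9)*conj(3) + 3*(1)*conj(-1) + 4*(0)*conj(0) + 4*(0)*conj(0)]
      = (1/12)[(27) + (-3) + (0) + (0)] = 24/12 = 2
(Exp terms are combined using exp(i*s)*conj(exp(i*t)) = exp(i*(s-t)), and sums of them are collapsed using the identity that for every m > 1 the m distinct m-th roots of unity sum to 0, e.g. 1 + exp(2*I*pi/3) + exp(-2*I*pi/3) = 0.)
Hence the multiplicities are chi_1: 1, chi_2: 1, chi_3: 1, chi_4: 2. Dimension check: dim(chi_4)*dim(chi_4) = 3*3 = 9 and sum (mult * dim) = 1*1 + 1*1 + 1*1 + 2*3 = 9.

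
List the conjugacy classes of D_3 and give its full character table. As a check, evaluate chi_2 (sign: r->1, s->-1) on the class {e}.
Conjugacy classes: {e} of size 1, {r^1, r^2} of size 2, {s, sr, ..., sr^2} of size 3.
Character table:
  irrep \ class              {e} (size 1)  {r^1, r^2} (size 2)  {s, sr, ..., sr^2} (size 3)
  chi_1 (triv)               1             1                    1                          
  chi_2 (sign: r->1, s->-1)  1             1                    -1                         
  chi_3 (2d, j=1)            2             -1                   0                          

Spot check: chi_2 (sign: r->1, s->-1) on {e} = 1.

D_3 has order 2*3 = 6 with 3 conjugacy classes, hence 3 irreducibles. Sum of squared dims 1 + 1 + 4 = 6 = |G|. Linear characters come from the abelianisation; the 2-dimensional irreps have character r^k -> 2*cos(2*pi*j*k/3), reflections -> 0.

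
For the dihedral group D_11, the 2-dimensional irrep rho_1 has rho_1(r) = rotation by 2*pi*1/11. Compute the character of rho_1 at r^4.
chi_{rho_1}(r^4) = 2*cos(2*pi*1*4/11) = -2*cos(3*pi/11)

Explanation: rho_1(r^4) is rotation by angle 2*pi*1*4/11, whose trace is 2*cos(2*pi*1*4/11) = -2*cos(3*pi/11).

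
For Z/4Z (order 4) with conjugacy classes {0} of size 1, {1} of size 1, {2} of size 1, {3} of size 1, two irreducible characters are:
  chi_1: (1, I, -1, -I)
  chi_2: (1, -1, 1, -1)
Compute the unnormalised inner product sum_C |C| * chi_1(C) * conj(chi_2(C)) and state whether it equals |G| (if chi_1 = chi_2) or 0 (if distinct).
Sum = 0; so <chi_1, chi_2> = 0 (distinct irreducibles are orthogonal).

Details: Compute term by term over conjugacy classes (|C| * chi_1(C) * conj(chi_2(C))):
  1*(1)*conj(1) + 1*(I)*conj(-1) + 1*(-1)*conj(1) + 1*(-I)*conj(-1)
  = (1) + (-I) + (-1) + (I)
  = 0.
(Exp terms are combined using exp(i*s)*conj(exp(i*t)) = exp(i*(s-t)), and sums of them are collapsed using the identity that for every m > 1 the m distinct m-th roots of unity sum to 0, e.g. 1 + exp(2*I*pi/3) + exp(-2*I*pi/3) = 0.)
Dividing by |G| = 4 gives 0/4 = 0, matching the row-orthogonality relation <chi_1, chi_2> = [chi_1 = chi_2].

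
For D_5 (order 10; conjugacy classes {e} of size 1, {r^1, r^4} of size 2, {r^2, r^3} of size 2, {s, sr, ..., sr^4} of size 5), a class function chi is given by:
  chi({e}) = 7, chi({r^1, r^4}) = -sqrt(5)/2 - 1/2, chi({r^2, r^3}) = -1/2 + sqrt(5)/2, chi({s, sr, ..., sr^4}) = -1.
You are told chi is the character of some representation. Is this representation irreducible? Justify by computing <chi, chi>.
Not irreducible (reducible): <chi, chi> = 6 > 1.

Argument: <chi, chi> = (1/|G|) sum_C |C| * |chi(C)|^2 = (1/10)[1*|7|^2 + 2*|-sqrt(5)/2 - 1/2|^2 + 2*|-1/2 + sqrt(5)/2|^2 + 5*|-1|^2]
  = (1/10)[(49) + (sqrt(5) + 3) + (3 - sqrt(5)) + (5)] = 60/10 = 6.
A character is irreducible iff <chi, chi> = 1, so this representation is reducible.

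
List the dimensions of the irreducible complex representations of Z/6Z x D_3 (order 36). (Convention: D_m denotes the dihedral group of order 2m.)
Dimensions: 1, 1, 1, 1, 1, 1, 1, 1, 1, 1, 1, 1, 2, 2, 2, 2, 2, 2

Explanation: There are 18 irreducibles (= number of conjugacy classes). Their dimensions d_i satisfy sum d_i^2 = |G| = 36: 1 + 1 + 1 + 1 + 1 + 1 + 1 + 1 + 1 + 1 + 1 + 1 + 4 + 4 + 4 + 4 + 4 + 4 = 36. (For the product with Z/6Z: each of the 6 1-dim characters of Z/6Z tensors with each irrep of D_3, giving 6 copies of each D_3-dimension.)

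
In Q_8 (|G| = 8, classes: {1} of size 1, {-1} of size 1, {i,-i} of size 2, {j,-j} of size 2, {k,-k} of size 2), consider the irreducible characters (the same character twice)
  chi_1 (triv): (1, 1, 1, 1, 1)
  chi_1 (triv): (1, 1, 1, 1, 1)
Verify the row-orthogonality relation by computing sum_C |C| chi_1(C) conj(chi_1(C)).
Sum = 8 = |G| = 8; so <chi_1, chi_1> = 1 (norm-1 confirms irreducibility).

Why: Compute term by term over conjugacy classes (|C| * chi_1(C) * conj(chi_1(C))):
  1*(1)*conj(1) + 1*(1)*conj(1) + 2*(1)*conj(1) + 2*(1)*conj(1) + 2*(1)*conj(1)
  = (1) + (1) + (2) + (2) + (2)
  = 8.
Dividing by |G| = 8 gives 8/8 = 1, matching the row-orthogonality relation <chi_1, chi_1> = [chi_1 = chi_1].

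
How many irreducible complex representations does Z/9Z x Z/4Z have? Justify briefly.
36

Details: The number of irreducible complex representations of a finite group equals its number of conjugacy classes. Z/9Z x Z/4Z is abelian of order 36, so every element is its own conjugacy class: 36 classes, so Z/9Z x Z/4Z (order 36) has exactly 36 irreducible complex representations.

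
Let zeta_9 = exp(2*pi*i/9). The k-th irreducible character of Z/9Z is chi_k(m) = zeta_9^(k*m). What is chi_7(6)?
chi_7(6) = zeta_9^42 = exp(-2*I*pi/3)

Argument: chi_7(6) = zeta_9^(7*6) = zeta_9^42. Since zeta_9^9 = 1, this equals zeta_9^6 = exp(2*pi*i*6/9) = exp(-2*I*pi/3).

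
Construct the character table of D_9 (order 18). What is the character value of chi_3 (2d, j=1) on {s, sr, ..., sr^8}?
Conjugacy classes: {e} of size 1, {r^1, r^8} of size 2, {r^2, r^7} of size 2, {r^3, r^6} of size 2, {r^4, r^5} of size 2, {s, sr, ..., sr^8} of size 9.
Character table:
  irrep \ class              {e} (size 1)  {r^1, r^8} (size 2)  {r^2, r^7} (size 2)  {r^3, r^6} (size 2)  {r^4, r^5} (size 2)  {s, sr, ..., sr^8} (size 9)
  chi_1 (triv)               1             1                    1                    1                    1                    1                          
  chi_2 (sign: r->1, s->-1)  1             1                    1                    1                    1                    -1                         
  chi_3 (2d, j=1)            2             2*cos(2*pi/9)        2*cos(4*pi/9)        -1                   -2*cos(pi/9)         0                          
  chi_4 (2d, j=2)            2             2*cos(4*pi/9)        -2*cos(pi/9)         -1                   2*cos(2*pi/9)        0                          
  chi_5 (2d, j=3)            2             -1                   -1                   2                    -1                   0                          
  chi_6 (2d, j=4)            2             -2*cos(pi/9)         2*cos(2*pi/9)        -1                   2*cos(4*pi/9)        0                          

Spot check: chi_3 (2d, j=1) on {s, sr, ..., sr^8} = 0.

Argument: D_9 has order 2*9 = 18 with 6 conjugacy classes, hence 6 irreducibles. Sum of squared dims 1 + 1 + 4 + 4 + 4 + 4 = 18 = |G|. Linear characters come from the abelianisation; the 2-dimensional irreps have character r^k -> 2*cos(2*pi*j*k/9), reflections -> 0.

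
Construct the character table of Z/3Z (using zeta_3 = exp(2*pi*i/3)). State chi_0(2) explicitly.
Character table of Z/3Z (irreps indexed chi_0,...,chi_2 with chi_k(m) = zeta_3^(k*m), zeta_3 = exp(2*pi*i/3)):
  irrep \ class  {0} (size 1)  {1} (size 1)    {2} (size 1)  
  chi_0          1             1               1             
  chi_1          1             exp(2*I*pi/3)   exp(-2*I*pi/3)
  chi_2          1             exp(-2*I*pi/3)  exp(2*I*pi/3) 

Spot check: chi_0(2) = zeta_3^(0*2) = zeta_3^0 = 1.

Solution. Z/3Z is abelian, so all 3 irreducible complex representations are 1-dimensional. They are given by chi_k(m) = zeta_3^(k*m) for k = 0,...,2. Row orthogonality: sum_m chi_k(m) conj(chi_l(m)) = 3 * [k = l].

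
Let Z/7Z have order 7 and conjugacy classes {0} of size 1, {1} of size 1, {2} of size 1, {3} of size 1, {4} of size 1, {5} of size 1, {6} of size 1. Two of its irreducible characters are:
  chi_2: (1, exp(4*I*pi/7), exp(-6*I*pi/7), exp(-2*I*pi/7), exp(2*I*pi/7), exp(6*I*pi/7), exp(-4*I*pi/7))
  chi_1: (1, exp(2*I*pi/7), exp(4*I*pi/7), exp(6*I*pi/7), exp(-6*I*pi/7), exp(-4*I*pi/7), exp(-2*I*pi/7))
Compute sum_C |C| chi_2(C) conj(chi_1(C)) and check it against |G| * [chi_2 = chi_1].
Sum = 0; so <chi_2, chi_1> = 0 (distinct irreducibles are orthogonal).

Justification: Compute term by term over conjugacy classes (|C| * chi_2(C) * conj(chi_1(C))):
  1*(1)*conj(1) + 1*(exp(4*I*pi/7))*conj(exp(2*I*pi/7)) + 1*(exp(-6*I*pi/7))*conj(exp(4*I*pi/7)) + 1*(exp(-2*I*pi/7))*conj(exp(6*I*pi/7)) + 1*(exp(2*I*pi/7))*conj(exp(-6*I*pi/7)) + 1*(exp(6*I*pi/7))*conj(exp(-4*I*pi/7)) + 1*(exp(-4*I*pi/7))*conj(exp(-2*I*pi/7))
  = (1) + (exp(2*I*pi/7)) + (exp(4*I*pi/7)) + (exp(6*I*pi/7)) + (exp(-6*I*pi/7)) + (exp(-4*I*pi/7)) + (exp(-2*I*pi/7))
  = 0.
(Exp terms are combined using exp(i*s)*conj(exp(i*t)) = exp(i*(s-t)), and sums of them are collapsed using the identity that for every m > 1 the m distinct m-th roots of unity sum to 0, e.g. 1 + exp(2*I*pi/3) + exp(-2*I*pi/3) = 0.)
Dividing by |G| = 7 gives 0/7 = 0, matching the row-orthogonality relation <chi_2, chi_1> = [chi_2 = chi_1].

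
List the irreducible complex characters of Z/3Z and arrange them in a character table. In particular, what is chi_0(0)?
Character table of Z/3Z (irreps indexed chi_0,...,chi_2 with chi_k(m) = zeta_3^(k*m), zeta_3 = exp(2*pi*i/3)):
  irrep \ class  {0} (size 1)  {1} (size 1)    {2} (size 1)  
  chi_0          1             1               1             
  chi_1          1             exp(2*I*pi/3)   exp(-2*I*pi/3)
  chi_2          1             exp(-2*I*pi/3)  exp(2*I*pi/3) 

Spot check: chi_0(0) = zeta_3^(0*0) = zeta_3^0 = 1.

Derivation: Z/3Z is abelian, so all 3 irreducible complex representations are 1-dimensional. They are given by chi_k(m) = zeta_3^(k*m) for k = 0,...,2. Row orthogonality: sum_m chi_k(m) conj(chi_l(m)) = 3 * [k = l].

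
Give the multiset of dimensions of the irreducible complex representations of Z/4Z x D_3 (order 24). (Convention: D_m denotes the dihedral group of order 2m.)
Dimensions: 1, 1, 1, 1, 1, 1, 1, 1, 2, 2, 2, 2

Proof sketch: There are 12 irreducibles (= number of conjugacy classes). Their dimensions d_i satisfy sum d_i^2 = |G| = 24: 1 + 1 + 1 + 1 + 1 + 1 + 1 + 1 + 4 + 4 + 4 + 4 = 24. (For the product with Z/4Z: each of the 4 1-dim characters of Z/4Z tensors with each irrep of D_3, giving 4 copies of each D_3-dimension.)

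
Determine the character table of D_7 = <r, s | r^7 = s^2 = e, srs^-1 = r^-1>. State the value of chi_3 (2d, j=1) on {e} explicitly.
Conjugacy classes: {e} of size 1, {r^1, r^6} of size 2, {r^2, r^5} of size 2, {r^3, r^4} of size 2, {s, sr, ..., sr^6} of size 7.
Character table:
  irrep \ class              {e} (size 1)  {r^1, r^6} (size 2)  {r^2, r^5} (size 2)  {r^3, r^4} (size 2)  {s, sr, ..., sr^6} (size 7)
  chi_1 (triv)               1             1                    1                    1                    1                          
  chi_2 (sign: r->1, s->-1)  1             1                    1                    1                    -1                         
  chi_3 (2d, j=1)            2             2*cos(2*pi/7)        -2*cos(3*pi/7)       -2*cos(pi/7)         0                          
  chi_4 (2d, j=2)            2             -2*cos(3*pi/7)       -2*cos(pi/7)         2*cos(2*pi/7)        0                          
  chi_5 (2d, j=3)            2             -2*cos(pi/7)         2*cos(2*pi/7)        -2*cos(3*pi/7)       0                          

Spot check: chi_3 (2d, j=1) on {e} = 2.

Reasoning: D_7 has order 2*7 = 14 with 5 conjugacy classes, hence 5 irreducibles. Sum of squared dims 1 + 1 + 4 + 4 + 4 = 14 = |G|. Linear characters come from the abelianisation; the 2-dimensional irreps have character r^k -> 2*cos(2*pi*j*k/7), reflections -> 0.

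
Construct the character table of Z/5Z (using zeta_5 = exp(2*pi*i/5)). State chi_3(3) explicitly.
Character table of Z/5Z (irreps indexed chi_0,...,chi_4 with chi_k(m) = zeta_5^(k*m), zeta_5 = exp(2*pi*i/5)):
  irrep \ class  {0} (size 1)  {1} (size 1)    {2} (size 1)    {3} (size 1)    {4} (size 1)  
  chi_0          1             1               1               1               1             
  chi_1          1             exp(2*I*pi/5)   exp(4*I*pi/5)   exp(-4*I*pi/5)  exp(-2*I*pi/5)
  chi_2          1             exp(4*I*pi/5)   exp(-2*I*pi/5)  exp(2*I*pi/5)   exp(-4*I*pi/5)
  chi_3          1             exp(-4*I*pi/5)  exp(2*I*pi/5)   exp(-2*I*pi/5)  exp(4*I*pi/5) 
  chi_4          1             exp(-2*I*pi/5)  exp(-4*I*pi/5)  exp(4*I*pi/5)   exp(2*I*pi/5) 

Spot check: chi_3(3) = zeta_5^(3*3) = zeta_5^9 = exp(-2*I*pi/5).

Z/5Z is abelian, so all 5 irreducible complex representations are 1-dimensional. They are given by chi_k(m) = zeta_5^(k*m) for k = 0,...,4. Row orthogonality: sum_m chi_k(m) conj(chi_l(m)) = 5 * [k = l].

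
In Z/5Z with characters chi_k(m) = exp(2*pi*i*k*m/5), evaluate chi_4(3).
chi_4(3) = zeta_5^12 = exp(4*I*pi/5)

Why: chi_4(3) = zeta_5^(4*3) = zeta_5^12. Since zeta_5^5 = 1, this equals zeta_5^2 = exp(2*pi*i*2/5) = exp(4*I*pi/5).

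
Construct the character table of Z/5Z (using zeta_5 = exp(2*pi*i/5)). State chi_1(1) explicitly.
Character table of Z/5Z (irreps indexed chi_0,...,chi_4 with chi_k(m) = zeta_5^(k*m), zeta_5 = exp(2*pi*i/5)):
  irrep \ class  {0} (size 1)  {1} (size 1)    {2} (size 1)    {3} (size 1)    {4} (size 1)  
  chi_0          1             1               1               1               1             
  chi_1          1             exp(2*I*pi/5)   exp(4*I*pi/5)   exp(-4*I*pi/5)  exp(-2*I*pi/5)
  chi_2          1             exp(4*I*pi/5)   exp(-2*I*pi/5)  exp(2*I*pi/5)   exp(-4*I*pi/5)
  chi_3          1             exp(-4*I*pi/5)  exp(2*I*pi/5)   exp(-2*I*pi/5)  exp(4*I*pi/5) 
  chi_4          1             exp(-2*I*pi/5)  exp(-4*I*pi/5)  exp(4*I*pi/5)   exp(2*I*pi/5) 

Spot check: chi_1(1) = zeta_5^(1*1) = zeta_5^1 = exp(2*I*pi/5).

Z/5Z is abelian, so all 5 irreducible complex representations are 1-dimensional. They are given by chi_k(m) = zeta_5^(k*m) for k = 0,...,4. Row orthogonality: sum_m chi_k(m) conj(chi_l(m)) = 5 * [k = l].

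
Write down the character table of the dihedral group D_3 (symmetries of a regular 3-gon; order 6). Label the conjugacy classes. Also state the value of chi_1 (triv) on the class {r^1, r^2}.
Conjugacy classes: {e} of size 1, {r^1, r^2} of size 2, {s, sr, ..., sr^2} of size 3.
Character table:
  irrep \ class              {e} (size 1)  {r^1, r^2} (size 2)  {s, sr, ..., sr^2} (size 3)
  chi_1 (triv)               1             1                    1                          
  chi_2 (sign: r->1, s->-1)  1             1                    -1                         
  chi_3 (2d, j=1)            2             -1                   0                          

Spot check: chi_1 (triv) on {r^1, r^2} = 1.

Details: D_3 has order 2*3 = 6 with 3 conjugacy classes, hence 3 irreducibles. Sum of squared dims 1 + 1 + 4 = 6 = |G|. Linear characters come from the abelianisation; the 2-dimensional irreps have character r^k -> 2*cos(2*pi*j*k/3), reflections -> 0.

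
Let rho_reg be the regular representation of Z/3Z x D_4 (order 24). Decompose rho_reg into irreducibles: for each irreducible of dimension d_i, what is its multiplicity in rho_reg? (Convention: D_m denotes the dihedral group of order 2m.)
Each irreducible V_i of dimension d_i appears with multiplicity d_i, i.e. rho_reg = (direct sum over all irreducibles V_i) d_i V_i. The irreducible dimensions for Z/3Z x D_4 are 1, 1, 1, 1, 1, 1, 1, 1, 1, 1, 1, 1, 2, 2, 2: 12 irreducibles of dimension 1, each with multiplicity 1; 3 irreducibles of dimension 2, each with multiplicity 2. Total dimension 12*1*1 + 3*2*2 = 24 = |G|.

Explanation: General theorem: in the regular representation of a finite group G, each irreducible appears with multiplicity equal to its dimension. Check: dim(rho_reg) = sum d_i^2 = 1 + 1 + 1 + 1 + 1 + 1 + 1 + 1 + 1 + 1 + 1 + 1 + 4 + 4 + 4 = 24 = |G|.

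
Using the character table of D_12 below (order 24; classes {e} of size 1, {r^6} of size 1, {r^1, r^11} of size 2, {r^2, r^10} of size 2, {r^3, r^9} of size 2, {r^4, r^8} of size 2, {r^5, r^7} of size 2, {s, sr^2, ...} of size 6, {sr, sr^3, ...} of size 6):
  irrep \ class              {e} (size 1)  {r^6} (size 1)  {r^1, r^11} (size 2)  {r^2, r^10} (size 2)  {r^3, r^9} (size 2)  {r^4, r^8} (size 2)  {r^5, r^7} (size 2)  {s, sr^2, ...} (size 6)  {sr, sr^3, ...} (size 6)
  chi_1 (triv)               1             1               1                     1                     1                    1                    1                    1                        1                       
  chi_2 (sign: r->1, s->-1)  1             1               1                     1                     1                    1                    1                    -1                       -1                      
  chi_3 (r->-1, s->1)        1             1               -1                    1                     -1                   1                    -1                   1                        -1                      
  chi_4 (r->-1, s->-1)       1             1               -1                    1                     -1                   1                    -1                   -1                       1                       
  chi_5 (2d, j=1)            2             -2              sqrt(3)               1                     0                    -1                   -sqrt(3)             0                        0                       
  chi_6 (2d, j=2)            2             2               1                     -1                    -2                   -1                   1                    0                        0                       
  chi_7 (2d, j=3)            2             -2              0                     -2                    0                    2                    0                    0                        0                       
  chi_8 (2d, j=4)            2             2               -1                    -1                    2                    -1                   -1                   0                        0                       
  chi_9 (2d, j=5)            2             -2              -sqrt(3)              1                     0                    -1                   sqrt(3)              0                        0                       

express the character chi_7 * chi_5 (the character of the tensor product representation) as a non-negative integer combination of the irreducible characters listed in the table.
chi_7 tensor chi_5 = chi_6 + chi_8 (all other irreducibles have multiplicity 0).

Details: The character of a tensor product is the pointwise product (chi_7 * chi_5)(C) = chi_7(C) * chi_5(C):
  {e}: (2)*(2), {r^6}: (-2)*(-2), {r^1, r^11}: (0)*(sqrt(3)), {r^2, r^10}: (-2)*(1), {r^3, r^9}: (0)*(0), {r^4, r^8}: (2)*(-1), {r^5, r^7}: (0)*(-sqrt(3)), {s, sr^2, ...}: (0)*(0), {sr, sr^3, ...}: (0)*(0)
so (chi_7 * chi_5) takes values
  {e} -> 4, {r^6} -> 4, {r^1, r^11} -> 0, {r^2, r^10} -> -2, {r^3, r^9} -> 0, {r^4, r^8} -> -2, {r^5, r^7} -> 0, {s, sr^2, ...} -> 0, {sr, sr^3, ...} -> 0.
Now take the inner product of this character with each irreducible chi from the table, <chi_7*chi_5, chi> = (1/24) sum_C |C| (chi_7*chi_5)(C) conj(chi(C)):
  <chi_7*chi_5, chi_1> = (1/24)[1*(4)*conj(1) + 1*(4)*conj(1) + 2*(0)*conj(1) + 2*(-2)*conj(1) + 2*(0)*conj(1) + 2*(-2)*conj(1) + 2*(0)*conj(1) + 6*(0)*conj(1) + 6*(0)*conj(1)]
      = (1/24)[(4) + (4) + (0) + (-4) + (0) + (-4) + (0) + (0) + (0)] = 0/24 = 0
  <chi_7*chi_5, chi_2> = (1/24)[1*(4)*conj(1) + 1*(4)*conj(1) + 2*(0)*conj(1) + 2*(-2)*conj(1) + 2*(0)*conj(1) + 2*(-2)*conj(1) + 2*(0)*conj(1) + 6*(0)*conj(-1) + 6*(0)*conj(-1)]
      = (1/24)[(4) + (4) + (0) + (-4) + (0) + (-4) + (0) + (0) + (0)] = 0/24 = 0
  <chi_7*chi_5, chi_3> = (1/24)[1*(4)*conj(1) + 1*(4)*conj(1) + 2*(0)*conj(-1) + 2*(-2)*conj(1) + 2*(0)*conj(-1) + 2*(-2)*conj(1) + 2*(0)*conj(-1) + 6*(0)*conj(1) + 6*(0)*conj(-1)]
      = (1/24)[(4) + (4) + (0) + (-4) + (0) + (-4) + (0) + (0) + (0)] = 0/24 = 0
  <chi_7*chi_5, chi_4> = (1/24)[1*(4)*conj(1) + 1*(4)*conj(1) + 2*(0)*conj(-1) + 2*(-2)*conj(1) + 2*(0)*conj(-1) + 2*(-2)*conj(1) + 2*(0)*conj(-1) + 6*(0)*conj(-1) + 6*(0)*conj(1)]
      = (1/24)[(4) + (4) + (0) + (-4) + (0) + (-4) + (0) + (0) + (0)] = 0/24 = 0
  <chi_7*chi_5, chi_5> = (1/24)[1*(4)*conj(2) + 1*(4)*conj(-2) + 2*(0)*conj(sqrt(3)) + 2*(-2)*conj(1) + 2*(0)*conj(0) + 2*(-2)*conj(-1) + 2*(0)*conj(-sqrt(3)) + 6*(0)*conj(0) + 6*(0)*conj(0)]
      = (1/24)[(8) + (-8) + (0) + (-4) + (0) + (4) + (0) + (0) + (0)] = 0/24 = 0
  <chi_7*chi_5, chi_6> = (1/24)[1*(4)*conj(2) + 1*(4)*conj(2) + 2*(0)*conj(1) + 2*(-2)*conj(-1) + 2*(0)*conj(-2) + 2*(-2)*conj(-1) + 2*(0)*conj(1) + 6*(0)*conj(0) + 6*(0)*conj(0)]
      = (1/24)[(8) + (8) + (0) + (4) + (0) + (4) + (0) + (0) + (0)] = 24/24 = 1
  <chi_7*chi_5, chi_7> = (1/24)[1*(4)*conj(2) + 1*(4)*conj(-2) + 2*(0)*conj(0) + 2*(-2)*conj(-2) + 2*(0)*conj(0) + 2*(-2)*conj(2) + 2*(0)*conj(0) + 6*(0)*conj(0) + 6*(0)*conj(0)]
      = (1/24)[(8) + (-8) + (0) + (8) + (0) + (-8) + (0) + (0) + (0)] = 0/24 = 0
  <chi_7*chi_5, chi_8> = (1/24)[1*(4)*conj(2) + 1*(4)*conj(2) + 2*(0)*conj(-1) + 2*(-2)*conj(-1) + 2*(0)*conj(2) + 2*(-2)*conj(-1) + 2*(0)*conj(-1) + 6*(0)*conj(0) + 6*(0)*conj(0)]
      = (1/24)[(8) + (8) + (0) + (4) + (0) + (4) + (0) + (0) + (0)] = 24/24 = 1
  <chi_7*chi_5, chi_9> = (1/24)[1*(4)*conj(2) + 1*(4)*conj(-2) + 2*(0)*conj(-sqrt(3)) + 2*(-2)*conj(1) + 2*(0)*conj(0) + 2*(-2)*conj(-1) + 2*(0)*conj(sqrt(3)) + 6*(0)*conj(0) + 6*(0)*conj(0)]
      = (1/24)[(8) + (-8) + (0) + (-4) + (0) + (4) + (0) + (0) + (0)] = 0/24 = 0
Hence the multiplicities are chi_6: 1, chi_8: 1. Dimension check: dim(chi_7)*dim(chi_5) = 2*2 = 4 and sum (mult * dim) = 1*2 + 1*2 = 4.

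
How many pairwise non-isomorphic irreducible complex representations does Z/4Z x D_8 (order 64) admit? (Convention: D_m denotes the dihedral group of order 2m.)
28

Why: The number of irreducible complex representations of a finite group equals its number of conjugacy classes. For a direct product, #classes(G x H) = #classes(G) * #classes(H). Z/4Z has 4 classes (abelian), D_8 has 7 classes, so 4 * 7 = 28, so Z/4Z x D_8 (order 64) has exactly 28 irreducible complex representations.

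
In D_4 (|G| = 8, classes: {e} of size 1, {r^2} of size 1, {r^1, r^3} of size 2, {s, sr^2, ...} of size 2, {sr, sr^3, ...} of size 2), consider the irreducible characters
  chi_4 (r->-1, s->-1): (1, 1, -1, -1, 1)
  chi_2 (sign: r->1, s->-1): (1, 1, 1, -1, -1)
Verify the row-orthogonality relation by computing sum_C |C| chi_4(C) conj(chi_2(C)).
Sum = 0; so <chi_4, chi_2> = 0 (distinct irreducibles are orthogonal).

Derivation: Compute term by term over conjugacy classes (|C| * chi_4(C) * conj(chi_2(C))):
  1*(1)*conj(1) + 1*(1)*conj(1) + 2*(-1)*conj(1) + 2*(-1)*conj(-1) + 2*(1)*conj(-1)
  = (1) + (1) + (-2) + (2) + (-2)
  = 0.
Dividing by |G| = 8 gives 0/8 = 0, matching the row-orthogonality relation <chi_4, chi_2> = [chi_4 = chi_2].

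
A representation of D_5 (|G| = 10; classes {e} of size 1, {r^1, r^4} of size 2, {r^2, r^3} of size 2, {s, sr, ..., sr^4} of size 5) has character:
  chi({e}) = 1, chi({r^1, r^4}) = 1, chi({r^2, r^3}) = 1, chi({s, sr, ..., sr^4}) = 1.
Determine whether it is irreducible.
Irreducible: <chi, chi> = 1.

Derivation: <chi, chi> = (1/|G|) sum_C |C| * |chi(C)|^2 = (1/10)[1*|1|^2 + 2*|1|^2 + 2*|1|^2 + 5*|1|^2]
  = (1/10)[(1) + (2) + (2) + (5)] = 10/10 = 1.
A character is irreducible iff <chi, chi> = 1, so this representation is irreducible.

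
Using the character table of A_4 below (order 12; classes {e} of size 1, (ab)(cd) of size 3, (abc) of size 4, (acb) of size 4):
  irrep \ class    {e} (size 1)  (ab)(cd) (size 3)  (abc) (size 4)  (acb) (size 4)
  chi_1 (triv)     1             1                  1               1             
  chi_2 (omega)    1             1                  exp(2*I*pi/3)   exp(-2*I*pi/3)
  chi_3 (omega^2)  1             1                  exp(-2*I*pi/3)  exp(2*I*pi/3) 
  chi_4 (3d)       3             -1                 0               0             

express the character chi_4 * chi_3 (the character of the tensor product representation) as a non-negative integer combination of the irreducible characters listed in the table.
chi_4 tensor chi_3 = chi_4 (all other irreducibles have multiplicity 0).

Reasoning: The character of a tensor product is the pointwise product (chi_4 * chi_3)(C) = chi_4(C) * chi_3(C):
  {e}: (3)*(1), (ab)(cd): (-1)*(1), (abc): (0)*(exp(-2*I*pi/3)), (acb): (0)*(exp(2*I*pi/3))
so (chi_4 * chi_3) takes values
  {e} -> 3, (ab)(cd) -> -1, (abc) -> 0, (acb) -> 0.
Now take the inner product of this character with each irreducible chi from the table, <chi_4*chi_3, chi> = (1/12) sum_C |C| (chi_4*chi_3)(C) conj(chi(C)):
  <chi_4*chi_3, chi_1> = (1/12)[1*(3)*conj(1) + 3*(-1)*conj(1) + 4*(0)*conj(1) + 4*(0)*conj(1)]
      = (1/12)[(3) + (-3) + (0) + (0)] = 0/12 = 0
  <chi_4*chi_3, chi_2> = (1/12)[1*(3)*conj(1) + 3*(-1)*conj(1) + 4*(0)*conj(exp(2*I*pi/3)) + 4*(0)*conj(exp(-2*I*pi/3))]
      = (1/12)[(3) + (-3) + (0) + (0)] = 0/12 = 0
  <chi_4*chi_3, chi_3> = (1/12)[1*(3)*conj(1) + 3*(-1)*conj(1) + 4*(0)*conj(exp(-2*I*pi/3)) + 4*(0)*conj(exp(2*I*pi/3))]
      = (1/12)[(3) + (-3) + (0) + (0)] = 0/12 = 0
  <chi_4*chi_3, chi_4> = (1/12)[1*(3)*conj(3) + 3*(-1)*conj(-1) + 4*(0)*conj(0) + 4*(0)*conj(0)]
      = (1/12)[(9) + (3) + (0) + (0)] = 12/12 = 1
(Exp terms are combined using exp(i*s)*conj(exp(i*t)) = exp(i*(s-t)), and sums of them are collapsed using the identity that for every m > 1 the m distinct m-th roots of unity sum to 0, e.g. 1 + exp(2*I*pi/3) + exp(-2*I*pi/3) = 0.)
Hence the multiplicities are chi_4: 1. Dimension check: dim(chi_4)*dim(chi_3) = 3*1 = 3 and sum (mult * dim) = 1*3 = 3.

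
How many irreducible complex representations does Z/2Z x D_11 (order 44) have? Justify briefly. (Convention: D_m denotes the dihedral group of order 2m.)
14

Explanation: The number of irreducible complex representations of a finite group equals its number of conjugacy classes. For a direct product, #classes(G x H) = #classes(G) * #classes(H). Z/2Z has 2 classes (abelian), D_11 has 7 classes, so 2 * 7 = 14, so Z/2Z x D_11 (order 44) has exactly 14 irreducible complex representations.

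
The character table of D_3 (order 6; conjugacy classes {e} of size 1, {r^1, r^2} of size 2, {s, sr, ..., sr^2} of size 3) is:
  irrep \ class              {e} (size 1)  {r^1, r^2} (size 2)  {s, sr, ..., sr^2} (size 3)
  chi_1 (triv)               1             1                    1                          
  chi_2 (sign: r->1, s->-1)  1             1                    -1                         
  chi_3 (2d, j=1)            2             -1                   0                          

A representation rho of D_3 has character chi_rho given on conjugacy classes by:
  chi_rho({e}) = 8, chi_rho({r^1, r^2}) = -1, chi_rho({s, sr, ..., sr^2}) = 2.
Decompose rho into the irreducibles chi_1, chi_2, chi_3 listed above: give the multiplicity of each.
Multiplicities: chi_1: 2, chi_2: 0, chi_3: 3.

Proof sketch: Use <chi_rho, chi> = (1/|G|) sum_C |C| * chi_rho(C) * conj(chi(C)) with |G| = 6 for each irreducible chi in the table:
  <chi_rho, chi_1> = (1/6)[1*(8)*conj(1) + 2*(-1)*conj(1) + 3*(2)*conj(1)]
      = (1/6)[(8) + (-2) + (6)] = 12/6 = 2
  <chi_rho, chi_2> = (1/6)[1*(8)*conj(1) + 2*(-1)*conj(1) + 3*(2)*conj(-1)]
      = (1/6)[(8) + (-2) + (-6)] = 0/6 = 0
  <chi_rho, chi_3> = (1/6)[1*(8)*conj(2) + 2*(-1)*conj(-1) + 3*(2)*conj(0)]
      = (1/6)[(16) + (2) + (0)] = 18/6 = 3
Dimension check: dim(rho) = sum (mult * dim) = 2*1 + 0*1 + 3*2 = 8 = chi_rho(e) = 8.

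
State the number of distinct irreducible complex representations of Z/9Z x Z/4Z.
36

Argument: The number of irreducible complex representations of a finite group equals its number of conjugacy classes. Z/9Z x Z/4Z is abelian of order 36, so every element is its own conjugacy class: 36 classes, so Z/9Z x Z/4Z (order 36) has exactly 36 irreducible complex representations.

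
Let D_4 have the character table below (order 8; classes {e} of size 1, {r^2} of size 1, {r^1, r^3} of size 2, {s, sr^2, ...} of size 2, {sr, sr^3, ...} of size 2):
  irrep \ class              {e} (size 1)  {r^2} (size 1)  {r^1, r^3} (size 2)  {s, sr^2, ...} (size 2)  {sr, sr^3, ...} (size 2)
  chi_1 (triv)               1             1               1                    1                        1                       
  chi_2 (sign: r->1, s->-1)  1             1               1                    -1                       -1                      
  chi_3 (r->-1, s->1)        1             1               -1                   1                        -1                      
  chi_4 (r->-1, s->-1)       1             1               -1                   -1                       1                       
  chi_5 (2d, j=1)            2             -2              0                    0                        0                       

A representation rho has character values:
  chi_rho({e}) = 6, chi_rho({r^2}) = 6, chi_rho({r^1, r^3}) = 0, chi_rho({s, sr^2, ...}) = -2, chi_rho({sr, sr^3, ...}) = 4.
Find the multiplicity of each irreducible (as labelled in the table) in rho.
Multiplicities: chi_1: 2, chi_2: 1, chi_3: 0, chi_4: 3, chi_5: 0.

Justification: Use <chi_rho, chi> = (1/|G|) sum_C |C| * chi_rho(C) * conj(chi(C)) with |G| = 8 for each irreducible chi in the table:
  <chi_rho, chi_1> = (1/8)[1*(6)*conj(1) + 1*(6)*conj(1) + 2*(0)*conj(1) + 2*(-2)*conj(1) + 2*(4)*conj(1)]
      = (1/8)[(6) + (6) + (0) + (-4) + (8)] = 16/8 = 2
  <chi_rho, chi_2> = (1/8)[1*(6)*conj(1) + 1*(6)*conj(1) + 2*(0)*conj(1) + 2*(-2)*conj(-1) + 2*(4)*conj(-1)]
      = (1/8)[(6) + (6) + (0) + (4) + (-8)] = 8/8 = 1
  <chi_rho, chi_3> = (1/8)[1*(6)*conj(1) + 1*(6)*conj(1) + 2*(0)*conj(-1) + 2*(-2)*conj(1) + 2*(4)*conj(-1)]
      = (1/8)[(6) + (6) + (0) + (-4) + (-8)] = 0/8 = 0
  <chi_rho, chi_4> = (1/8)[1*(6)*conj(1) + 1*(6)*conj(1) + 2*(0)*conj(-1) + 2*(-2)*conj(-1) + 2*(4)*conj(1)]
      = (1/8)[(6) + (6) + (0) + (4) + (8)] = 24/8 = 3
  <chi_rho, chi_5> = (1/8)[1*(6)*conj(2) + 1*(6)*conj(-2) + 2*(0)*conj(0) + 2*(-2)*conj(0) + 2*(4)*conj(0)]
      = (1/8)[(12) + (-12) + (0) + (0) + (0)] = 0/8 = 0
Dimension check: dim(rho) = sum (mult * dim) = 2*1 + 1*1 + 0*1 + 3*1 + 0*2 = 6 = chi_rho(e) = 6.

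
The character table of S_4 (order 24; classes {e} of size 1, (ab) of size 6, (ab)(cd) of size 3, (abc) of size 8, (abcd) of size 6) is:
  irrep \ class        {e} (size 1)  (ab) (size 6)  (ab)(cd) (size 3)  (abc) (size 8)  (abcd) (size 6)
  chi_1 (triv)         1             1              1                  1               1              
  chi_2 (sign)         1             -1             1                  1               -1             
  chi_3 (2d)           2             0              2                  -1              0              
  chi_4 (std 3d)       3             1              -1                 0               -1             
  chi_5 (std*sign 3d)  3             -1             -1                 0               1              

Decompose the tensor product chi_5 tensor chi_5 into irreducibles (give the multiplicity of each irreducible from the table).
chi_5 tensor chi_5 = chi_1 + chi_3 + chi_4 + chi_5 (all other irreducibles have multiplicity 0).

Justification: The character of a tensor product is the pointwise product (chi_5 * chi_5)(C) = chi_5(C) * chi_5(C):
  {e}: (3)*(3), (ab): (-1)*(-1), (ab)(cd): (-1)*(-1), (abc): (0)*(0), (abcd): (1)*(1)
so (chi_5 * chi_5) takes values
  {e} -> 9, (ab) -> 1, (ab)(cd) -> 1, (abc) -> 0, (abcd) -> 1.
Now take the inner product of this character with each irreducible chi from the table, <chi_5*chi_5, chi> = (1/24) sum_C |C| (chi_5*chi_5)(C) conj(chi(C)):
  <chi_5*chi_5, chi_1> = (1/24)[1*(9)*conj(1) + 6*(1)*conj(1) + 3*(1)*conj(1) + 8*(0)*conj(1) + 6*(1)*conj(1)]
      = (1/24)[(9) + (6) + (3) + (0) + (6)] = 24/24 = 1
  <chi_5*chi_5, chi_2> = (1/24)[1*(9)*conj(1) + 6*(1)*conj(-1) + 3*(1)*conj(1) + 8*(0)*conj(1) + 6*(1)*conj(-1)]
      = (1/24)[(9) + (-6) + (3) + (0) + (-6)] = 0/24 = 0
  <chi_5*chi_5, chi_3> = (1/24)[1*(9)*conj(2) + 6*(1)*conj(0) + 3*(1)*conj(2) + 8*(0)*conj(-1) + 6*(1)*conj(0)]
      = (1/24)[(18) + (0) + (6) + (0) + (0)] = 24/24 = 1
  <chi_5*chi_5, chi_4> = (1/24)[1*(9)*conj(3) + 6*(1)*conj(1) + 3*(1)*conj(-1) + 8*(0)*conj(0) + 6*(1)*conj(-1)]
      = (1/24)[(27) + (6) + (-3) + (0) + (-6)] = 24/24 = 1
  <chi_5*chi_5, chi_5> = (1/24)[1*(9)*conj(3) + 6*(1)*conj(-1) + 3*(1)*conj(-1) + 8*(0)*conj(0) + 6*(1)*conj(1)]
      = (1/24)[(27) + (-6) + (-3) + (0) + (6)] = 24/24 = 1
Hence the multiplicities are chi_1: 1, chi_3: 1, chi_4: 1, chi_5: 1. Dimension check: dim(chi_5)*dim(chi_5) = 3*3 = 9 and sum (mult * dim) = 1*1 + 1*2 + 1*3 + 1*3 = 9.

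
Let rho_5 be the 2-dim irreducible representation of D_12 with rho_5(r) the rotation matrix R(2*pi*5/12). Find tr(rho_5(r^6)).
chi_{rho_5}(r^6) = 2*cos(2*pi*5*6/12) = -2

Explanation: rho_5(r^6) is rotation by angle 2*pi*5*6/12, whose trace is 2*cos(2*pi*5*6/12) = -2.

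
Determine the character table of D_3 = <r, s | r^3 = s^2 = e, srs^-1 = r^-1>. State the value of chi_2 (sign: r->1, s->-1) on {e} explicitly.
Conjugacy classes: {e} of size 1, {r^1, r^2} of size 2, {s, sr, ..., sr^2} of size 3.
Character table:
  irrep \ class              {e} (size 1)  {r^1, r^2} (size 2)  {s, sr, ..., sr^2} (size 3)
  chi_1 (triv)               1             1                    1                          
  chi_2 (sign: r->1, s->-1)  1             1                    -1                         
  chi_3 (2d, j=1)            2             -1                   0                          

Spot check: chi_2 (sign: r->1, s->-1) on {e} = 1.

Working: D_3 has order 2*3 = 6 with 3 conjugacy classes, hence 3 irreducibles. Sum of squared dims 1 + 1 + 4 = 6 = |G|. Linear characters come from the abelianisation; the 2-dimensional irreps have character r^k -> 2*cos(2*pi*j*k/3), reflections -> 0.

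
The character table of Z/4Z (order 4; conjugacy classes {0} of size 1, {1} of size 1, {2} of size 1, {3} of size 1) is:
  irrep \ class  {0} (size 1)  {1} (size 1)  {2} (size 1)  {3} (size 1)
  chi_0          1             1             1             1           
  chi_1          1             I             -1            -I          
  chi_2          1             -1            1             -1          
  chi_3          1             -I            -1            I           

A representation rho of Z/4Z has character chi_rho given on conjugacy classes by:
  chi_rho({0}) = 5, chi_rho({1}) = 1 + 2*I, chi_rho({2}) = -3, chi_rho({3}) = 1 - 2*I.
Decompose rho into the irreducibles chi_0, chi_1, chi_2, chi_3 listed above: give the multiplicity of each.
Multiplicities: chi_0: 1, chi_1: 3, chi_2: 0, chi_3: 1.

Explanation: Use <chi_rho, chi> = (1/|G|) sum_C |C| * chi_rho(C) * conj(chi(C)) with |G| = 4 for each irreducible chi in the table:
  <chi_rho, chi_0> = (1/4)[1*(5)*conj(1) + 1*(1 + 2*I)*conj(1) + 1*(-3)*conj(1) + 1*(1 - 2*I)*conj(1)]
      = (1/4)[(5) + (1 + 2*I) + (-3) + (1 - 2*I)] = 4/4 = 1
  <chi_rho, chi_1> = (1/4)[1*(5)*conj(1) + 1*(1 + 2*I)*conj(I) + 1*(-3)*conj(-1) + 1*(1 - 2*I)*conj(-I)]
      = (1/4)[(5) + (2 - I) + (3) + (2 + I)] = 12/4 = 3
  <chi_rho, chi_2> = (1/4)[1*(5)*conj(1) + 1*(1 + 2*I)*conj(-1) + 1*(-3)*conj(1) + 1*(1 - 2*I)*conj(-1)]
      = (1/4)[(5) + (-1 - 2*I) + (-3) + (-1 + 2*I)] = 0/4 = 0
  <chi_rho, chi_3> = (1/4)[1*(5)*conj(1) + 1*(1 + 2*I)*conj(-I) + 1*(-3)*conj(-1) + 1*(1 - 2*I)*conj(I)]
      = (1/4)[(5) + (-2 + I) + (3) + (-2 - I)] = 4/4 = 1
(Exp terms are combined using exp(i*s)*conj(exp(i*t)) = exp(i*(s-t)), and sums of them are collapsed using the identity that for every m > 1 the m distinct m-th roots of unity sum to 0, e.g. 1 + exp(2*I*pi/3) + exp(-2*I*pi/3) = 0.)
Dimension check: dim(rho) = sum (mult * dim) = 1*1 + 3*1 + 0*1 + 1*1 = 5 = chi_rho(e) = 5.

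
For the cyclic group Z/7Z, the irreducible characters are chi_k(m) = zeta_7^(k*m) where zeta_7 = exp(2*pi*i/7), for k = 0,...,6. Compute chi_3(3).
chi_3(3) = zeta_7^9 = exp(4*I*pi/7)

Details: chi_3(3) = zeta_7^(3*3) = zeta_7^9. Since zeta_7^7 = 1, this equals zeta_7^2 = exp(2*pi*i*2/7) = exp(4*I*pi/7).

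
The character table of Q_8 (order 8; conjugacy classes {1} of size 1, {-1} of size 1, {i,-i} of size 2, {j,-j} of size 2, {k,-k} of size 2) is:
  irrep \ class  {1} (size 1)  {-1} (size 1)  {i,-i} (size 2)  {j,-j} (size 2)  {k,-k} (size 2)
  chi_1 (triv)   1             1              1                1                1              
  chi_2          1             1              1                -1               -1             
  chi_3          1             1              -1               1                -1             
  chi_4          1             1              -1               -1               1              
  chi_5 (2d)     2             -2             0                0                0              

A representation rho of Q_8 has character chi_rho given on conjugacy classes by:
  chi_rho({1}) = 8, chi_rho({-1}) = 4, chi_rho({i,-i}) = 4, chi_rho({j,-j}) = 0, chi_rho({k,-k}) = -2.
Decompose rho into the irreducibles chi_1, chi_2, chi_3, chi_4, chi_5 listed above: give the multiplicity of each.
Multiplicities: chi_1: 2, chi_2: 3, chi_3: 1, chi_4: 0, chi_5: 1.

Reasoning: Use <chi_rho, chi> = (1/|G|) sum_C |C| * chi_rho(C) * conj(chi(C)) with |G| = 8 for each irreducible chi in the table:
  <chi_rho, chi_1> = (1/8)[1*(8)*conj(1) + 1*(4)*conj(1) + 2*(4)*conj(1) + 2*(0)*conj(1) + 2*(-2)*conj(1)]
      = (1/8)[(8) + (4) + (8) + (0) + (-4)] = 16/8 = 2
  <chi_rho, chi_2> = (1/8)[1*(8)*conj(1) + 1*(4)*conj(1) + 2*(4)*conj(1) + 2*(0)*conj(-1) + 2*(-2)*conj(-1)]
      = (1/8)[(8) + (4) + (8) + (0) + (4)] = 24/8 = 3
  <chi_rho, chi_3> = (1/8)[1*(8)*conj(1) + 1*(4)*conj(1) + 2*(4)*conj(-1) + 2*(0)*conj(1) + 2*(-2)*conj(-1)]
      = (1/8)[(8) + (4) + (-8) + (0) + (4)] = 8/8 = 1
  <chi_rho, chi_4> = (1/8)[1*(8)*conj(1) + 1*(4)*conj(1) + 2*(4)*conj(-1) + 2*(0)*conj(-1) + 2*(-2)*conj(1)]
      = (1/8)[(8) + (4) + (-8) + (0) + (-4)] = 0/8 = 0
  <chi_rho, chi_5> = (1/8)[1*(8)*conj(2) + 1*(4)*conj(-2) + 2*(4)*conj(0) + 2*(0)*conj(0) + 2*(-2)*conj(0)]
      = (1/8)[(16) + (-8) + (0) + (0) + (0)] = 8/8 = 1
Dimension check: dim(rho) = sum (mult * dim) = 2*1 + 3*1 + 1*1 + 0*1 + 1*2 = 8 = chi_rho(e) = 8.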